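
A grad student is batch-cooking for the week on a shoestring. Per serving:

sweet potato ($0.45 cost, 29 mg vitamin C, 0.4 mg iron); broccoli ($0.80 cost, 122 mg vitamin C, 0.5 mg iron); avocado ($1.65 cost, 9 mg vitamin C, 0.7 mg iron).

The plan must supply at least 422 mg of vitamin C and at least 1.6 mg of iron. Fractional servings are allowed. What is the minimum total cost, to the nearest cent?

$2.77

At the optimum either one food covers both requirements or two foods hit both targets exactly; no other combination can be cheaper.
sweet potato only: max(422/29, 1.6/0.4) = 14.55 servings → $6.55.
broccoli only: max(422/122, 1.6/0.5) = 3.459 servings → $2.77.
avocado only: max(422/9, 1.6/0.7) = 46.89 servings → $77.37.
sweet potato + broccoli: intersection lies outside the first quadrant.
sweet potato + avocado with both targets exact would need a negative amount; discard.
broccoli + avocado with both targets exact would need a negative amount; discard.
The minimum over all feasible corners is $2.77.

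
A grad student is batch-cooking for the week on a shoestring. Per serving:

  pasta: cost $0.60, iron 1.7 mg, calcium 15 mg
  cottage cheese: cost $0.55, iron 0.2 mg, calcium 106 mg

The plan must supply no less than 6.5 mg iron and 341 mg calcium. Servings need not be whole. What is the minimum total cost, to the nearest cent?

$3.60

With two linear requirements the optimum uses one or two foods; enumerate the corners.
pasta only: max(6.5/1.7, 341/15) = 22.73 servings → $13.64.
cottage cheese only: max(6.5/0.2, 341/106) = 32.5 servings → $17.88.
pasta + cottage cheese with both tight: 3.503 servings and 2.721 servings → $3.60.
The minimum over all feasible corners is $3.60.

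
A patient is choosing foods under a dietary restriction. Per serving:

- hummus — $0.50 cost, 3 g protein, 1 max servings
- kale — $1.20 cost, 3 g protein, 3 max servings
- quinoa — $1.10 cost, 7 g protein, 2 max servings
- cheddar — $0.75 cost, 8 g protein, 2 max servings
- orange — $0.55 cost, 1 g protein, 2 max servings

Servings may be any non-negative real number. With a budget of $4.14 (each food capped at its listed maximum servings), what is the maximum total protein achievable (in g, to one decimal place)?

Protein per dollar: cheddar 10.67, quinoa 6.364, hummus 6, kale 2.5, orange 1.818.
Take 2 servings of cheddar: spends $1.50, +16.0 g protein (running total 16.0 g).
Take 2 servings of quinoa: spends $2.20, +14.0 g protein (running total 30.0 g).
Take 0.88 servings of hummus: spends $0.44, +2.6 g protein (running total 32.6 g).
Filling greedily by protein-per-dollar is optimal for one linear limit, giving 32.6 g.

32.6 g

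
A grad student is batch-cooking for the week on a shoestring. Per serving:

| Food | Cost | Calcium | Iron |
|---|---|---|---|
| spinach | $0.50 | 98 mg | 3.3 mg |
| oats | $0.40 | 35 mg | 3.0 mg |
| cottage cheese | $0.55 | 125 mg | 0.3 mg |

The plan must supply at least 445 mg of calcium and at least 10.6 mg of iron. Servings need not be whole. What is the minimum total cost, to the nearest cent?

$2.17

Check every corner: each single food scaled to meet both minima, and each pair solved so both constraints bind.
spinach only: max(445/98, 10.6/3.3) = 4.541 servings → $2.27.
oats only: max(445/35, 10.6/3.0) = 12.71 servings → $5.09.
cottage cheese only: max(445/125, 10.6/0.3) = 35.33 servings → $19.43.
spinach + oats with both targets exact would need a negative amount; discard.
spinach + cottage cheese with both tight: 3.11 servings and 1.122 servings → $2.17.
oats + cottage cheese with both tight: 3.269 servings and 2.645 servings → $2.76.
So the least-cost plan costs $2.17.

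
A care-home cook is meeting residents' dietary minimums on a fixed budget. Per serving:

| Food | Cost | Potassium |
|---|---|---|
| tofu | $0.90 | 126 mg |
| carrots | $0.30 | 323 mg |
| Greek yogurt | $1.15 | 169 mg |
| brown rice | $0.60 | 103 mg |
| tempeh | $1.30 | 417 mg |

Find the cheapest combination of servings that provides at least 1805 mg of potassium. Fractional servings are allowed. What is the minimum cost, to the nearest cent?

$1.68

Cost per mg of potassium: carrots $0.0009, tempeh $0.0031, brown rice $0.0058, Greek yogurt $0.0068, tofu $0.0071.
With no serving limits, use only carrots: 1805 mg / 323 mg = 5.588 servings × $0.30 = $1.68.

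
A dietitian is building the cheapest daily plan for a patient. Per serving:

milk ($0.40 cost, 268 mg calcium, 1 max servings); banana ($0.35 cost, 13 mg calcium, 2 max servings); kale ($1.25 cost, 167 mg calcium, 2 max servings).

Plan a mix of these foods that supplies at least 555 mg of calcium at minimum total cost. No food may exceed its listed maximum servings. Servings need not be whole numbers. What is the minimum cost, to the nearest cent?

$2.55

Cost per mg of calcium: milk $0.0015, kale $0.0075, banana $0.0269.
Take 1 serving of milk: +268.0 mg calcium for $0.40 (total $0.40, still need 287.0 mg).
Take 1.719 servings of kale: +287.0 mg calcium for $2.15 (total $2.55, still need 0.0 mg).
Filling from the cheapest source first is optimal under one linear minimum: $2.55.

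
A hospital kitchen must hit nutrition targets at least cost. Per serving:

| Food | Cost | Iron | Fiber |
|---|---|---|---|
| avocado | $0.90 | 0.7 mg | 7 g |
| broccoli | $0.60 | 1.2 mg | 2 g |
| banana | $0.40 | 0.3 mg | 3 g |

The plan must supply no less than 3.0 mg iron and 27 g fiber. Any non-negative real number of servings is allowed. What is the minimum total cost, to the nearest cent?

$3.57

Minimising a linear cost over {iron ≥ 3.0, fiber ≥ 27, servings ≥ 0} — the optimum is at a vertex, using one or two foods.
avocado only: max(3.0/0.7, 27/7) = 4.286 servings → $3.86.
broccoli only: max(3.0/1.2, 27/2) = 13.5 servings → $8.10.
banana only: max(3.0/0.3, 27/3) = 10 servings → $4.00.
avocado + broccoli with both tight: 3.771 servings and 0.3 servings → $3.57.
avocado + banana (both tight): parallel constraints — no distinct corner.
broccoli + banana with both tight: 0.3 servings and 8.8 servings → $3.70.
Cheapest feasible corner: $3.57.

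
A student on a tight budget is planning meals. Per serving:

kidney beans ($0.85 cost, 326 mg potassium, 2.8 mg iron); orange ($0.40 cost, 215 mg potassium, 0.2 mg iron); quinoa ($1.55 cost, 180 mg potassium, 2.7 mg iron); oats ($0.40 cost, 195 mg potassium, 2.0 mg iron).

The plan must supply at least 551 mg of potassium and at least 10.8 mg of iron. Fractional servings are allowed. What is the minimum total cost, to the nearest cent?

A basic optimal solution has at most two foods positive. Try each food alone and each pair with both targets met exactly.
kidney beans only: max(551/326, 10.8/2.8) = 3.857 servings → $3.28.
orange only: max(551/215, 10.8/0.2) = 54 servings → $21.60.
quinoa only: max(551/180, 10.8/2.7) = 4 servings → $6.20.
oats only: max(551/195, 10.8/2.0) = 5.4 servings → $2.16.
kidney beans + orange: the both-tight solution has a negative serving — not a feasible corner.
kidney beans + quinoa: the both-tight solution has a negative serving — not a feasible corner.
kidney beans + oats with both targets exact would need a negative amount; discard.
orange + quinoa: intersection lies outside the first quadrant.
orange + oats: intersection lies outside the first quadrant.
quinoa + oats: intersection lies outside the first quadrant.
The minimum over all feasible corners is $2.16.

$2.16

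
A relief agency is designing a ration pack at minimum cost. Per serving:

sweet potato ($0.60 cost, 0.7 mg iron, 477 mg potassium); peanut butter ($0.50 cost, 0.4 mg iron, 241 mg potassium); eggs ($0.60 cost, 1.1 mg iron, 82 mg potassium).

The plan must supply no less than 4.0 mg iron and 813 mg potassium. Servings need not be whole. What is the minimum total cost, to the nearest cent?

With two linear requirements the optimum uses one or two foods; enumerate the corners.
sweet potato only: max(4.0/0.7, 813/477) = 5.714 servings → $3.43.
peanut butter only: max(4.0/0.4, 813/241) = 10 servings → $5.00.
eggs only: max(4.0/1.1, 813/82) = 9.915 servings → $5.95.
sweet potato + peanut butter: intersection lies outside the first quadrant.
sweet potato + eggs with both tight: 1.212 servings and 2.865 servings → $2.45.
peanut butter + eggs with both tight: 2.438 servings and 2.75 servings → $2.87.
The minimum over all feasible corners is $2.45.

$2.45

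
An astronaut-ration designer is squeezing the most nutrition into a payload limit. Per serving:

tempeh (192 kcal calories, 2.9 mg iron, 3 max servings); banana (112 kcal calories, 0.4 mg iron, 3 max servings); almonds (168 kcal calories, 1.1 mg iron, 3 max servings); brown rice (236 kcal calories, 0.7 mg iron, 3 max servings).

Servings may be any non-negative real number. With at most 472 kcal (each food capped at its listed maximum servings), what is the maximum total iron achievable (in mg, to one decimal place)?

Iron per kcal: tempeh 0.0151, almonds 0.006548, banana 0.003571, brown rice 0.002966.
Take 2.458 servings of tempeh: uses 472 kcal, +7.1 mg iron (running total 7.1 mg).
Greedy by best ratio exhausts the calories allowance optimally: 7.1 mg.

7.1 mg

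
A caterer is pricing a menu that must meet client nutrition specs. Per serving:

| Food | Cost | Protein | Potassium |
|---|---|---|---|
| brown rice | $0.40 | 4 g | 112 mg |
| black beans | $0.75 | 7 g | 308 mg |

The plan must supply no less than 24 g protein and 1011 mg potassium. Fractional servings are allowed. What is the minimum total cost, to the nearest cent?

$2.55

Compare the cost at each extreme point of the feasible region.
brown rice only: max(24/4, 1011/112) = 9.027 servings → $3.61.
black beans only: max(24/7, 1011/308) = 3.429 servings → $2.57.
brown rice + black beans with both tight: 0.7031 servings and 3.027 servings → $2.55.
The minimum over all feasible corners is $2.55.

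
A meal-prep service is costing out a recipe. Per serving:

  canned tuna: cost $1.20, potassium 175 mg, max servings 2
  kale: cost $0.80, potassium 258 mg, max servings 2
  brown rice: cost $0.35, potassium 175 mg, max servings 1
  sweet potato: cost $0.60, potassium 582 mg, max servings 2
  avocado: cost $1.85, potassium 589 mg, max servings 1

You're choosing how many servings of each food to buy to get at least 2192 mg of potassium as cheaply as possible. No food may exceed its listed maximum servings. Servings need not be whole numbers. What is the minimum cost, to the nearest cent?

Cost per mg of potassium: sweet potato $0.0010, brown rice $0.0020, kale $0.0031, avocado $0.0031, canned tuna $0.0069.
Take 2 servings of sweet potato: +1164.0 mg potassium for $1.20 (total $1.20, still need 1028.0 mg).
Take 1 serving of brown rice: +175.0 mg potassium for $0.35 (total $1.55, still need 853.0 mg).
Take 2 servings of kale: +516.0 mg potassium for $1.60 (total $3.15, still need 337.0 mg).
Take 0.5722 servings of avocado: +337.0 mg potassium for $1.06 (total $4.21, still need 0.0 mg).
Greedy by cheapest-per-mg is optimal for a single linear constraint, so the minimum cost is $4.21.

$4.21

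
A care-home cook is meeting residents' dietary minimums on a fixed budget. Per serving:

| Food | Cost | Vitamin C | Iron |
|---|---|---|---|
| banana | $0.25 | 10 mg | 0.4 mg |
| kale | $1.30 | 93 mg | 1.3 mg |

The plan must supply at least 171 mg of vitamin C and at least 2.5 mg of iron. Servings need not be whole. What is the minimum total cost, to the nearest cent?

$2.44

Compare the cost at each extreme point of the feasible region.
banana only: max(171/10, 2.5/0.4) = 17.1 servings → $4.28.
kale only: max(171/93, 2.5/1.3) = 1.923 servings → $2.50.
banana + kale with both tight: 0.4215 servings and 1.793 servings → $2.44.
Cheapest feasible corner: $2.44.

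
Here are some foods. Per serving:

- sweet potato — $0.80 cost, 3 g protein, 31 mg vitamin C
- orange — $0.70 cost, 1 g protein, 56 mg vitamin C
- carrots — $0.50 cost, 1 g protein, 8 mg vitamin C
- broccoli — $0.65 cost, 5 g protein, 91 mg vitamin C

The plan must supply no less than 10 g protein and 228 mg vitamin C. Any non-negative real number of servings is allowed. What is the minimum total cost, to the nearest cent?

This is a tiny linear program; its minimum lies at a vertex of the feasible set. List the vertices and price them.
sweet potato only: max(10/3, 228/31) = 7.355 servings → $5.88.
orange only: max(10/1, 228/56) = 10 servings → $7.00.
carrots only: max(10/1, 228/8) = 28.5 servings → $14.25.
broccoli only: max(10/5, 228/91) = 2.505 servings → $1.63.
sweet potato + orange with both tight: 2.423 servings and 2.73 servings → $3.85.
sweet potato + carrots with both targets exact would need a negative amount; discard.
sweet potato + broccoli with both targets exact would need a negative amount; discard.
orange + carrots with both tight: 3.083 servings and 6.917 servings → $5.62.
orange + broccoli with both tight: 1.217 servings and 1.757 servings → $1.99.
carrots + broccoli: the both-tight solution has a negative serving — not a feasible corner.
So the least-cost plan costs $1.63.

$1.63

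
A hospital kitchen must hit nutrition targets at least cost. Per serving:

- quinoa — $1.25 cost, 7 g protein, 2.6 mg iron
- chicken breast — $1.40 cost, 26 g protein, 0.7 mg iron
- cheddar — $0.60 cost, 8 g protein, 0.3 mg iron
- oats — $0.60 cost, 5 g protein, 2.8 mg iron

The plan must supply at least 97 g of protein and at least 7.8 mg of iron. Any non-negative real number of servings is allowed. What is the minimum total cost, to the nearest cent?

quinoa only: max(97/7, 7.8/2.6) = 13.86 servings → $17.32.
chicken breast only: max(97/26, 7.8/0.7) = 11.14 servings → $15.60.
cheddar only: max(97/8, 7.8/0.3) = 26 servings → $15.60.
oats only: max(97/5, 7.8/2.8) = 19.4 servings → $11.64.
quinoa + chicken breast with both tight: 2.152 servings and 3.152 servings → $7.10.
quinoa + cheddar with both tight: 1.781 servings and 10.57 servings → $8.57.
quinoa + oats: intersection lies outside the first quadrant.
chicken breast + cheddar: the both-tight solution has a negative serving — not a feasible corner.
chicken breast + oats with both tight: 3.356 servings and 1.947 servings → $5.87.
cheddar + oats with both tight: 11.13 servings and 1.593 servings → $7.63.
Cheapest feasible corner: $5.87.

$5.87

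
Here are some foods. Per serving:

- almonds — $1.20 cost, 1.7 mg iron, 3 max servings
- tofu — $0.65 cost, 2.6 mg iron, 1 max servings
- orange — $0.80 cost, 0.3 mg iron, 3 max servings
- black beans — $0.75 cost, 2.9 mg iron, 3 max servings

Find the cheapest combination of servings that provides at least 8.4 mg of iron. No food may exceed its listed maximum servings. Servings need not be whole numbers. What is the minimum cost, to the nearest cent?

$2.15

Cost per mg of iron: tofu $0.2500, black beans $0.2586, almonds $0.7059, orange $2.6667.
Take 1 serving of tofu: +2.6 mg iron for $0.65 (total $0.65, still need 5.8 mg).
Take 2 servings of black beans: +5.8 mg iron for $1.50 (total $2.15, still need 0.0 mg).
Greedy by cheapest-per-mg is optimal for a single linear constraint, so the minimum cost is $2.15.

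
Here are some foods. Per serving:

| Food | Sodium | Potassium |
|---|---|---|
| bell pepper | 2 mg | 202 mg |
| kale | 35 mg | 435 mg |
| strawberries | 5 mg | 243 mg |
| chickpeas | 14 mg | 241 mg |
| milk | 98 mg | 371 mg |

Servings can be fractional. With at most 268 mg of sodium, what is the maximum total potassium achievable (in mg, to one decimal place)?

Potassium per mg sodium: bell pepper 101, strawberries 48.6, chickpeas 17.21, kale 12.43, milk 3.786.
With no serving limits, spend the whole sodium allowance on bell pepper: 268 mg / 2 mg × 202 mg = 27068.0 mg.

27068.0 mg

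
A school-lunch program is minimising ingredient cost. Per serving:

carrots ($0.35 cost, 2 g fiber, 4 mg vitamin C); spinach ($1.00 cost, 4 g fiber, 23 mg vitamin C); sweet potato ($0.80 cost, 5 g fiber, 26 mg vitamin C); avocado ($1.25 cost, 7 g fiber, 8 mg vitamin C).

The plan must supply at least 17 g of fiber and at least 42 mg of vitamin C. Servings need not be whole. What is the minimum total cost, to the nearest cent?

$2.72

A basic optimal solution has at most two foods positive. Try each food alone and each pair with both targets met exactly.
carrots only: max(17/2, 42/4) = 10.5 servings → $3.67.
spinach only: max(17/4, 42/23) = 4.25 servings → $4.25.
sweet potato only: max(17/5, 42/26) = 3.4 servings → $2.72.
avocado only: max(17/7, 42/8) = 5.25 servings → $6.56.
carrots + spinach with both tight: 7.433 servings and 0.5333 servings → $3.13.
carrots + sweet potato with both tight: 7.25 servings and 0.5 servings → $2.94.
carrots + avocado: intersection lies outside the first quadrant.
spinach + sweet potato: intersection lies outside the first quadrant.
spinach + avocado with both tight: 1.225 servings and 1.729 servings → $3.39.
sweet potato + avocado with both tight: 1.113 servings and 1.634 servings → $2.93.
Cheapest feasible corner: $2.72.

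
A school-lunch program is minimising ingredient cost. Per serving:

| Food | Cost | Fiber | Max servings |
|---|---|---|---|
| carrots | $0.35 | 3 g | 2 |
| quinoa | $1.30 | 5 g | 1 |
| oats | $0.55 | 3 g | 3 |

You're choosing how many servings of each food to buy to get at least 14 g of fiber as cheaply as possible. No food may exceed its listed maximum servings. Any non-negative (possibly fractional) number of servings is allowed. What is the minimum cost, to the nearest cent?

$2.17

Cost per g of fiber: carrots $0.1167, oats $0.1833, quinoa $0.2600.
Take 2 servings of carrots: +6.0 g fiber for $0.70 (total $0.70, still need 8.0 g).
Take 2.667 servings of oats: +8.0 g fiber for $1.47 (total $2.17, still need 0.0 g).
Greedy by cheapest-per-g is optimal for a single linear constraint, so the minimum cost is $2.17.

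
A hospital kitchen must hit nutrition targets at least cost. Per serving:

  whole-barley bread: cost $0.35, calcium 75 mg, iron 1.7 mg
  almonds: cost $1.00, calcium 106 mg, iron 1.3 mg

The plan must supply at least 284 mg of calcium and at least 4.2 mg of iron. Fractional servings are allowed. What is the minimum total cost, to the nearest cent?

$1.33

An LP optimum is at a vertex; with two nutrient constraints at most two foods are used. Check each candidate.
whole-barley bread only: max(284/75, 4.2/1.7) = 3.787 servings → $1.33.
almonds only: max(284/106, 4.2/1.3) = 3.231 servings → $3.23.
whole-barley bread + almonds with both tight: 0.919 servings and 2.029 servings → $2.35.
Cheapest feasible corner: $1.33.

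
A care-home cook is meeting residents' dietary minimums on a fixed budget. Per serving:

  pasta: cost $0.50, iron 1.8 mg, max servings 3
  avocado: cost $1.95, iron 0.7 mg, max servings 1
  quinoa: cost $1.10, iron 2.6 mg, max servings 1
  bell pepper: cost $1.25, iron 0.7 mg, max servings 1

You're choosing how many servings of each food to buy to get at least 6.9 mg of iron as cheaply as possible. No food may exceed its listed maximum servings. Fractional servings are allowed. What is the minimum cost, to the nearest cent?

$2.13

Cost per mg of iron: pasta $0.2778, quinoa $0.4231, bell pepper $1.7857, avocado $2.7857.
Take 3 servings of pasta: +5.4 mg iron for $1.50 (total $1.50, still need 1.5 mg).
Take 0.5769 servings of quinoa: +1.5 mg iron for $0.63 (total $2.13, still need 0.0 mg).
Filling from the cheapest source first is optimal under one linear minimum: $2.13.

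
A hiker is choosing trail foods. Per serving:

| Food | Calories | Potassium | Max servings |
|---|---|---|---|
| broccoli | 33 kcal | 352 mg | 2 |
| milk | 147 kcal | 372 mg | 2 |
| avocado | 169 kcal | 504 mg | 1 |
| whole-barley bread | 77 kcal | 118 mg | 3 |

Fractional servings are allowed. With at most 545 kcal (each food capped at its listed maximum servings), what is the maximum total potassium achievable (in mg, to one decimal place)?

1976.5 mg

Potassium per kcal: broccoli 10.67, avocado 2.982, milk 2.531, whole-barley bread 1.532.
Take 2 servings of broccoli: uses 66 kcal, +704.0 mg potassium (running total 704.0 mg).
Take 1 serving of avocado: uses 169 kcal, +504.0 mg potassium (running total 1208.0 mg).
Take 2 servings of milk: uses 294 kcal, +744.0 mg potassium (running total 1952.0 mg).
Take 0.2078 servings of whole-barley bread: uses 16 kcal, +24.5 mg potassium (running total 1976.5 mg).
Greedy by best ratio exhausts the calories allowance optimally: 1976.5 mg.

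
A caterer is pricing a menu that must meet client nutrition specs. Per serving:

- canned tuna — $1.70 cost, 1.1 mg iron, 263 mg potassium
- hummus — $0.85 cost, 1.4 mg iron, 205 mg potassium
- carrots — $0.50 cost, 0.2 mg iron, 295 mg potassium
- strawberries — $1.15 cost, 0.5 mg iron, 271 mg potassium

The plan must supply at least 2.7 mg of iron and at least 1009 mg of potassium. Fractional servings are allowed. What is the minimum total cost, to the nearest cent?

A basic optimal solution has at most two foods positive. Try each food alone and each pair with both targets met exactly.
canned tuna only: max(2.7/1.1, 1009/263) = 3.837 servings → $6.52.
hummus only: max(2.7/1.4, 1009/205) = 4.922 servings → $4.18.
carrots only: max(2.7/0.2, 1009/295) = 13.5 servings → $6.75.
strawberries only: max(2.7/0.5, 1009/271) = 5.4 servings → $6.21.
canned tuna + hummus with both targets exact would need a negative amount; discard.
canned tuna + carrots with both tight: 2.187 servings and 1.47 servings → $4.45.
canned tuna + strawberries with both tight: 1.364 servings and 2.4 servings → $5.08.
hummus + carrots with both tight: 1.599 servings and 2.309 servings → $2.51.
hummus + strawberries with both tight: 0.8205 servings and 3.103 servings → $4.27.
carrots + strawberries: intersection lies outside the first quadrant.
So the least-cost plan costs $2.51.

$2.51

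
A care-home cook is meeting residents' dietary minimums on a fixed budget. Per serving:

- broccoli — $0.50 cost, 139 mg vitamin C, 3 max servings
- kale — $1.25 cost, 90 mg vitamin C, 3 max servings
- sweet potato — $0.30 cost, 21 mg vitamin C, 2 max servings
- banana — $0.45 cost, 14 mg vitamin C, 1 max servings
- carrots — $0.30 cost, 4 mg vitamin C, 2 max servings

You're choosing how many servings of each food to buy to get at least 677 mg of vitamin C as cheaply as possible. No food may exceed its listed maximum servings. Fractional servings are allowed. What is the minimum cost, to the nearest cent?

$5.11

Cost per mg of vitamin C: broccoli $0.0036, kale $0.0139, sweet potato $0.0143, banana $0.0321, carrots $0.0750.
Take 3 servings of broccoli: +417.0 mg vitamin C for $1.50 (total $1.50, still need 260.0 mg).
Take 2.889 servings of kale: +260.0 mg vitamin C for $3.61 (total $5.11, still need 0.0 mg).
Greedy by cheapest-per-mg is optimal for a single linear constraint, so the minimum cost is $5.11.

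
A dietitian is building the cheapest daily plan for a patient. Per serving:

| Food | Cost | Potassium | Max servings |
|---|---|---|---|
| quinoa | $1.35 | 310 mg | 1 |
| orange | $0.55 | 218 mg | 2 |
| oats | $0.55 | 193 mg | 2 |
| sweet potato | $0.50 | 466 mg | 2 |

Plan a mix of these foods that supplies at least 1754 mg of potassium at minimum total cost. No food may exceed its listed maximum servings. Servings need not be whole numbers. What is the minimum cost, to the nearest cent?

Cost per mg of potassium: sweet potato $0.0011, orange $0.0025, oats $0.0028, quinoa $0.0044.
Take 2 servings of sweet potato: +932.0 mg potassium for $1.00 (total $1.00, still need 822.0 mg).
Take 2 servings of orange: +436.0 mg potassium for $1.10 (total $2.10, still need 386.0 mg).
Take 2 servings of oats: +386.0 mg potassium for $1.10 (total $3.20, still need 0.0 mg).
Greedy by cheapest-per-mg is optimal for a single linear constraint, so the minimum cost is $3.20.

$3.20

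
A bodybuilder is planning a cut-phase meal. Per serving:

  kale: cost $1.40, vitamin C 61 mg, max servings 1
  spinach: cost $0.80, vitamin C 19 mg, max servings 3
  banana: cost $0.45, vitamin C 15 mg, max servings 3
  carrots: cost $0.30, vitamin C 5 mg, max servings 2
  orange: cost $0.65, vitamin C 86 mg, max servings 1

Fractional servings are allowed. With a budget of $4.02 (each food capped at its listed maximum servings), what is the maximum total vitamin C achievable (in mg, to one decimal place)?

Vitamin C per dollar: orange 132.3, kale 43.57, banana 33.33, spinach 23.75, carrots 16.67.
Take 1 serving of orange: spends $0.65, +86.0 mg vitamin C (running total 86.0 mg).
Take 1 serving of kale: spends $1.40, +61.0 mg vitamin C (running total 147.0 mg).
Take 3 servings of banana: spends $1.35, +45.0 mg vitamin C (running total 192.0 mg).
Take 0.775 servings of spinach: spends $0.62, +14.7 mg vitamin C (running total 206.7 mg).
Greedy by best ratio exhausts the cost allowance optimally: 206.7 mg.

206.7 mg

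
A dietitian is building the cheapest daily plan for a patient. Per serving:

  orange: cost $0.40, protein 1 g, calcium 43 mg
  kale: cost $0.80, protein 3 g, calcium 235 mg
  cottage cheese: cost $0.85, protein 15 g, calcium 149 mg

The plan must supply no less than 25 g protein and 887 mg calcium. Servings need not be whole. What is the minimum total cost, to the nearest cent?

$3.38

Two binding constraints pin down two serving amounts, so the optimal mix uses at most two foods. The candidates are each food alone (scaled to the tighter of protein/calcium) and each pair with both constraints tight.
orange only: max(25/1, 887/43) = 25 servings → $10.00.
kale only: max(25/3, 887/235) = 8.333 servings → $6.67.
cottage cheese only: max(25/15, 887/149) = 5.953 servings → $5.06.
orange + kale with both targets exact would need a negative amount; discard.
orange + cottage cheese with both tight: 19.31 servings and 0.379 servings → $8.05.
kale + cottage cheese with both tight: 3.112 servings and 1.044 servings → $3.38.
So the least-cost plan costs $3.38.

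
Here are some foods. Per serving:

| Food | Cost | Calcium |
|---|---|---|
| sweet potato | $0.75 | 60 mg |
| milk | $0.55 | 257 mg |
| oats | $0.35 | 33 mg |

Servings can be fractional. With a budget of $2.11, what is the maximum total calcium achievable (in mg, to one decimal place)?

Calcium per dollar: milk 467.3, oats 94.29, sweet potato 80.
With no serving limits, spend the whole cost allowance on milk: $2.11 / $0.55 × 257 mg = 985.9 mg.

985.9 mg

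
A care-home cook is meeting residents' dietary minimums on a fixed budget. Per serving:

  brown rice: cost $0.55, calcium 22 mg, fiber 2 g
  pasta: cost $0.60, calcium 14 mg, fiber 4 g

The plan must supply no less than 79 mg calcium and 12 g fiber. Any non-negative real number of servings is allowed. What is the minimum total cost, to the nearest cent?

$2.42

brown rice only: max(79/22, 12/2) = 6 servings → $3.30.
pasta only: max(79/14, 12/4) = 5.643 servings → $3.39.
brown rice + pasta with both tight: 2.467 servings and 1.767 servings → $2.42.
Cheapest feasible corner: $2.42.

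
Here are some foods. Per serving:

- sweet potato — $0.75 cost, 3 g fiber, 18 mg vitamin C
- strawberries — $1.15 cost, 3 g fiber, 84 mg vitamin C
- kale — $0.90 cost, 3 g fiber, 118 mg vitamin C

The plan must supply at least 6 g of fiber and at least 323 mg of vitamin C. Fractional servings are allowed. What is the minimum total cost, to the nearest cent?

$2.46

The cheapest plan sits at a corner of the feasible region — with two constraints it uses at most two foods.
sweet potato only: max(6/3, 323/18) = 17.94 servings → $13.46.
strawberries only: max(6/3, 323/84) = 3.845 servings → $4.42.
kale only: max(6/3, 323/118) = 2.737 servings → $2.46.
sweet potato + strawberries with both targets exact would need a negative amount; discard.
sweet potato + kale: intersection lies outside the first quadrant.
strawberries + kale: the both-tight solution has a negative serving — not a feasible corner.
The minimum over all feasible corners is $2.46.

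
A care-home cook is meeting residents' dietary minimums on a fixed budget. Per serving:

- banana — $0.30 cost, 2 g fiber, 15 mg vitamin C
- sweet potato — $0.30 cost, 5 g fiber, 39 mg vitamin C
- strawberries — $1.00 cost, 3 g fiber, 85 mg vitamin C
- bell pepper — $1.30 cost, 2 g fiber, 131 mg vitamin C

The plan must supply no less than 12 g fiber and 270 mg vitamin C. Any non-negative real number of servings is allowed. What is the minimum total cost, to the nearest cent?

$2.08

banana only: max(12/2, 270/15) = 18 servings → $5.40.
sweet potato only: max(12/5, 270/39) = 6.923 servings → $2.08.
strawberries only: max(12/3, 270/85) = 4 servings → $4.00.
bell pepper only: max(12/2, 270/131) = 6 servings → $7.80.
banana + sweet potato: intersection lies outside the first quadrant.
banana + strawberries with both tight: 1.68 servings and 2.88 servings → $3.38.
banana + bell pepper with both tight: 4.448 servings and 1.552 servings → $3.35.
sweet potato + strawberries with both tight: 0.6818 servings and 2.864 servings → $3.07.
sweet potato + bell pepper with both tight: 1.789 servings and 1.529 servings → $2.52.
strawberries + bell pepper with both targets exact would need a negative amount; discard.
Cheapest feasible corner: $2.08.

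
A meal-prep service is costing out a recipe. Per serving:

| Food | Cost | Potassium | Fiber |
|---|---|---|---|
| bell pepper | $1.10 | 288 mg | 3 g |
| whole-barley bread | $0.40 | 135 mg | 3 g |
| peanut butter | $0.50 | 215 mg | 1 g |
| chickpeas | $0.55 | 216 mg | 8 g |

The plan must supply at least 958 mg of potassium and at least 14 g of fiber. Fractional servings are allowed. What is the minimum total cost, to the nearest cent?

$2.29

Two binding constraints pin down two serving amounts, so the optimal mix uses at most two foods. The candidates are each food alone (scaled to the tighter of potassium/fiber) and each pair with both constraints tight.
bell pepper only: max(958/288, 14/3) = 4.667 servings → $5.13.
whole-barley bread only: max(958/135, 14/3) = 7.096 servings → $2.84.
peanut butter only: max(958/215, 14/1) = 14 servings → $7.00.
chickpeas only: max(958/216, 14/8) = 4.435 servings → $2.44.
bell pepper + whole-barley bread with both tight: 2.144 servings and 2.523 servings → $3.37.
bell pepper + peanut butter: intersection lies outside the first quadrant.
bell pepper + chickpeas with both tight: 2.802 servings and 0.6993 servings → $3.47.
whole-barley bread + peanut butter with both tight: 4.024 servings and 1.929 servings → $2.57.
whole-barley bread + chickpeas: intersection lies outside the first quadrant.
peanut butter + chickpeas with both tight: 3.085 servings and 1.364 servings → $2.29.
So the least-cost plan costs $2.29.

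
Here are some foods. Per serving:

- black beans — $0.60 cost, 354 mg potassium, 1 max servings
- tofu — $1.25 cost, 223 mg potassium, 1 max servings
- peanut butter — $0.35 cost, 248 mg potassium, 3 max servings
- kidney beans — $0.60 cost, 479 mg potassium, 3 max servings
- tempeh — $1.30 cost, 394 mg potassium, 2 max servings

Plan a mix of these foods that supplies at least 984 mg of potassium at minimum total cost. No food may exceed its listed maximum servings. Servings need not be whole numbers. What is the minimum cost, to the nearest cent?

Cost per mg of potassium: kidney beans $0.0013, peanut butter $0.0014, black beans $0.0017, tempeh $0.0033, tofu $0.0056.
Take 2.054 servings of kidney beans: +984.0 mg potassium for $1.23 (total $1.23, still need 0.0 mg).
Filling from the cheapest source first is optimal under one linear minimum: $1.23.

$1.23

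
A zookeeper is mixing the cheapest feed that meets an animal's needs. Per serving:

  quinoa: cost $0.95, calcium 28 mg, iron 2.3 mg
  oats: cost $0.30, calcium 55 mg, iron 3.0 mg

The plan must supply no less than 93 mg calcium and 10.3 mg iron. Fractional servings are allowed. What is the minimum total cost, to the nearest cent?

$1.03

An LP optimum is at a vertex; with two nutrient constraints at most two foods are used. Check each candidate.
quinoa only: max(93/28, 10.3/2.3) = 4.478 servings → $4.25.
oats only: max(93/55, 10.3/3.0) = 3.433 servings → $1.03.
quinoa + oats: the both-tight solution has a negative serving — not a feasible corner.
The minimum over all feasible corners is $1.03.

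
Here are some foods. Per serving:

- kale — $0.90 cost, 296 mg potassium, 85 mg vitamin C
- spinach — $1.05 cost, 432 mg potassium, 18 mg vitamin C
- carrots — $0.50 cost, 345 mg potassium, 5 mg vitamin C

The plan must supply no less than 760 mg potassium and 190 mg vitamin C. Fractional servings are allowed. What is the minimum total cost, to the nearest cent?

Compare the cost at each extreme point of the feasible region.
kale only: max(760/296, 190/85) = 2.568 servings → $2.31.
spinach only: max(760/432, 190/18) = 10.56 servings → $11.08.
carrots only: max(760/345, 190/5) = 38 servings → $19.00.
kale + spinach with both tight: 2.179 servings and 0.2663 servings → $2.24.
kale + carrots with both tight: 2.218 servings and 0.3002 servings → $2.15.
spinach + carrots: intersection lies outside the first quadrant.
Cheapest feasible corner: $2.15.

$2.15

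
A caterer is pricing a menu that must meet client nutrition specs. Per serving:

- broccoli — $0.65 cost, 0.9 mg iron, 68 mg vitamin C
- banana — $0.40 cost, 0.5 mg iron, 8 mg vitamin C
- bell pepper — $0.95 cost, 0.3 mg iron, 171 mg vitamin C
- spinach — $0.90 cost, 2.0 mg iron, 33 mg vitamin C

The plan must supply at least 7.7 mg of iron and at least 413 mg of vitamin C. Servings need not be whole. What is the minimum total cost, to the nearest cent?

$4.78

The cheapest plan sits at a corner of the feasible region — with two constraints it uses at most two foods.
broccoli only: max(7.7/0.9, 413/68) = 8.556 servings → $5.56.
banana only: max(7.7/0.5, 413/8) = 51.62 servings → $20.65.
bell pepper only: max(7.7/0.3, 413/171) = 25.67 servings → $24.38.
spinach only: max(7.7/2.0, 413/33) = 12.52 servings → $11.26.
broccoli + banana with both tight: 5.407 servings and 5.668 servings → $5.78.
broccoli + bell pepper: the both-tight solution has a negative serving — not a feasible corner.
broccoli + spinach with both tight: 5.38 servings and 1.429 servings → $4.78.
banana + bell pepper with both tight: 14.35 servings and 1.744 servings → $7.40.
banana + spinach with both targets exact would need a negative amount; discard.
bell pepper + spinach with both tight: 1.722 servings and 3.592 servings → $4.87.
The minimum over all feasible corners is $4.78.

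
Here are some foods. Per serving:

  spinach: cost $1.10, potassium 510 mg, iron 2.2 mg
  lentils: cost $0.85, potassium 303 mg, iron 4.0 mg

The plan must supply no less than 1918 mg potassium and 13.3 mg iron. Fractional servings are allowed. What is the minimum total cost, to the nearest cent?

$4.50

Check every corner: each single food scaled to meet both minima, and each pair solved so both constraints bind.
spinach only: max(1918/510, 13.3/2.2) = 6.045 servings → $6.65.
lentils only: max(1918/303, 13.3/4.0) = 6.33 servings → $5.38.
spinach + lentils with both tight: 2.652 servings and 1.866 servings → $4.50.
Cheapest feasible corner: $4.50.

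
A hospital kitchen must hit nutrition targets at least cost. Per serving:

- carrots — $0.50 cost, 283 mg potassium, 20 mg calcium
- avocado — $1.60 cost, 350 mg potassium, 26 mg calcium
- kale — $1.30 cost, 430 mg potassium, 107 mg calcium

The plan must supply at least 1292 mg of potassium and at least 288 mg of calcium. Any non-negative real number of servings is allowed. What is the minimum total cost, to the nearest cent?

$3.67

The cheapest plan sits at a corner of the feasible region — with two constraints it uses at most two foods.
carrots only: max(1292/283, 288/20) = 14.4 servings → $7.20.
avocado only: max(1292/350, 288/26) = 11.08 servings → $17.72.
kale only: max(1292/430, 288/107) = 3.005 servings → $3.91.
carrots + avocado: intersection lies outside the first quadrant.
carrots + kale with both tight: 0.6644 servings and 2.567 servings → $3.67.
avocado + kale with both tight: 0.5483 servings and 2.558 servings → $4.20.
So the least-cost plan costs $3.67.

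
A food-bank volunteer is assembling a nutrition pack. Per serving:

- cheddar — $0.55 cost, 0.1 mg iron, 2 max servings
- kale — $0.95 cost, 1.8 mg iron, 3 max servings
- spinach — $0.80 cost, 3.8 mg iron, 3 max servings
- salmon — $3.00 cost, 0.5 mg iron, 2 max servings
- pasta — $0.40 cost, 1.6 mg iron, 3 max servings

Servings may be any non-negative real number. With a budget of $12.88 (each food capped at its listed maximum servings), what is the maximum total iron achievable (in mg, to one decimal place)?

22.7 mg

Iron per dollar: spinach 4.75, pasta 4, kale 1.895, cheddar 0.1818, salmon 0.1667.
Take 3 servings of spinach: spends $2.40, +11.4 mg iron (running total 11.4 mg).
Take 3 servings of pasta: spends $1.20, +4.8 mg iron (running total 16.2 mg).
Take 3 servings of kale: spends $2.85, +5.4 mg iron (running total 21.6 mg).
Take 2 servings of cheddar: spends $1.10, +0.2 mg iron (running total 21.8 mg).
Take 1.777 servings of salmon: spends $5.33, +0.9 mg iron (running total 22.7 mg).
Filling greedily by iron-per-dollar is optimal for one linear limit, giving 22.7 mg.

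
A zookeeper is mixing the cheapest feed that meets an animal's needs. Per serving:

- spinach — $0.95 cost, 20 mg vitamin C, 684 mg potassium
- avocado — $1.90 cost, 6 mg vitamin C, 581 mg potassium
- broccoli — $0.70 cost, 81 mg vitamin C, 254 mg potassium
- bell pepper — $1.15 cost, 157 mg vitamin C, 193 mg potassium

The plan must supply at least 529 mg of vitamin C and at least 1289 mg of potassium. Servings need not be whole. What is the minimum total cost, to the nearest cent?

$4.32

With two linear requirements the optimum uses one or two foods; enumerate the corners.
spinach only: max(529/20, 1289/684) = 26.45 servings → $25.13.
avocado only: max(529/6, 1289/581) = 88.17 servings → $167.52.
broccoli only: max(529/81, 1289/254) = 6.531 servings → $4.57.
bell pepper only: max(529/157, 1289/193) = 6.679 servings → $7.68.
spinach + avocado with both targets exact would need a negative amount; discard.
spinach + broccoli: the both-tight solution has a negative serving — not a feasible corner.
spinach + bell pepper with both tight: 0.9686 servings and 3.246 servings → $4.65.
avocado + broccoli with both targets exact would need a negative amount; discard.
avocado + bell pepper with both tight: 1.113 servings and 3.327 servings → $5.94.
broccoli + bell pepper with both tight: 4.136 servings and 1.236 servings → $4.32.
The minimum over all feasible corners is $4.32.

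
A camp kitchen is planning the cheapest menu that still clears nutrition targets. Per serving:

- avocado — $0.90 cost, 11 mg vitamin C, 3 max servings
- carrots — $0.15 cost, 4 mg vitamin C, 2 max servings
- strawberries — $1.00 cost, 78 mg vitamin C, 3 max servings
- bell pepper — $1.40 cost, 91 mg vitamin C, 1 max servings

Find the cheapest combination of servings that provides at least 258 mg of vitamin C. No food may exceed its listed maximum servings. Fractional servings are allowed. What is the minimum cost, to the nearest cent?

$3.37

Cost per mg of vitamin C: strawberries $0.0128, bell pepper $0.0154, carrots $0.0375, avocado $0.0818.
Take 3 servings of strawberries: +234.0 mg vitamin C for $3.00 (total $3.00, still need 24.0 mg).
Take 0.2637 servings of bell pepper: +24.0 mg vitamin C for $0.37 (total $3.37, still need 0.0 mg).
Filling from the cheapest source first is optimal under one linear minimum: $3.37.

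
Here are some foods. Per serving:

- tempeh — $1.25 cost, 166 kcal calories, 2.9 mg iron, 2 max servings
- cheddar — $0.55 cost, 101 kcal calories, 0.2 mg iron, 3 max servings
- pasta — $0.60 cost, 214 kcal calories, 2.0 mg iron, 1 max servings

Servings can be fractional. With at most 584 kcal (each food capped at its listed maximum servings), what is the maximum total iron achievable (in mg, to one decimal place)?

7.9 mg

Iron per kcal: tempeh 0.01747, pasta 0.009346, cheddar 0.00198.
Take 2 servings of tempeh: uses 332 kcal, +5.8 mg iron (running total 5.8 mg).
Take 1 serving of pasta: uses 214 kcal, +2.0 mg iron (running total 7.8 mg).
Take 0.3762 servings of cheddar: uses 38 kcal, +0.1 mg iron (running total 7.9 mg).
Filling greedily by iron-per-kcal is optimal for one linear limit, giving 7.9 mg.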